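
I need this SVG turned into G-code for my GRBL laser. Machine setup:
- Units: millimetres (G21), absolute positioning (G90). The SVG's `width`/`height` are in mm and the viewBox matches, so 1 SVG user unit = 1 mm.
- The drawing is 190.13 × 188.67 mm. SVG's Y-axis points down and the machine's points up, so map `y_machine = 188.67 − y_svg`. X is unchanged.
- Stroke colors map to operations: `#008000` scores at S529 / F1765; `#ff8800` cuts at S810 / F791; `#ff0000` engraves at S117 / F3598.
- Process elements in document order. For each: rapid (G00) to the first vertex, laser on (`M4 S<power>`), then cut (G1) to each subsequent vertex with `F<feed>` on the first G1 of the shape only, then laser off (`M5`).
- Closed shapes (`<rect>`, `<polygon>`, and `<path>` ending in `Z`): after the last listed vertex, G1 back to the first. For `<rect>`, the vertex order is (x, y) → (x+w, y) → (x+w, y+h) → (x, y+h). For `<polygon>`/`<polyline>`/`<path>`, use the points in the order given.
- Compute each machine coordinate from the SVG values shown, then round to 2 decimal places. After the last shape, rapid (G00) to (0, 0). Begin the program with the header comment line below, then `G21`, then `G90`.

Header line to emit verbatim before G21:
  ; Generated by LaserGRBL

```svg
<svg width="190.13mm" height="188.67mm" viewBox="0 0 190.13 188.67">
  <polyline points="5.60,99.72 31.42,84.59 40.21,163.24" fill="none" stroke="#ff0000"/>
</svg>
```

1 u = 1 mm; y_m = 188.67 − y.

[1] `<polyline>` open polyline, #ff0000→engrave S117 F3598: (5.60,88.95) → (31.42,104.08) → (40.21,25.43)

; Generated by LaserGRBL
G21
G90
G00 X5.60 Y88.95
M4 S117
G1 X31.42 Y104.08 F3598
G1 X40.21 Y25.43
M5
G00 X0.00 Y0.00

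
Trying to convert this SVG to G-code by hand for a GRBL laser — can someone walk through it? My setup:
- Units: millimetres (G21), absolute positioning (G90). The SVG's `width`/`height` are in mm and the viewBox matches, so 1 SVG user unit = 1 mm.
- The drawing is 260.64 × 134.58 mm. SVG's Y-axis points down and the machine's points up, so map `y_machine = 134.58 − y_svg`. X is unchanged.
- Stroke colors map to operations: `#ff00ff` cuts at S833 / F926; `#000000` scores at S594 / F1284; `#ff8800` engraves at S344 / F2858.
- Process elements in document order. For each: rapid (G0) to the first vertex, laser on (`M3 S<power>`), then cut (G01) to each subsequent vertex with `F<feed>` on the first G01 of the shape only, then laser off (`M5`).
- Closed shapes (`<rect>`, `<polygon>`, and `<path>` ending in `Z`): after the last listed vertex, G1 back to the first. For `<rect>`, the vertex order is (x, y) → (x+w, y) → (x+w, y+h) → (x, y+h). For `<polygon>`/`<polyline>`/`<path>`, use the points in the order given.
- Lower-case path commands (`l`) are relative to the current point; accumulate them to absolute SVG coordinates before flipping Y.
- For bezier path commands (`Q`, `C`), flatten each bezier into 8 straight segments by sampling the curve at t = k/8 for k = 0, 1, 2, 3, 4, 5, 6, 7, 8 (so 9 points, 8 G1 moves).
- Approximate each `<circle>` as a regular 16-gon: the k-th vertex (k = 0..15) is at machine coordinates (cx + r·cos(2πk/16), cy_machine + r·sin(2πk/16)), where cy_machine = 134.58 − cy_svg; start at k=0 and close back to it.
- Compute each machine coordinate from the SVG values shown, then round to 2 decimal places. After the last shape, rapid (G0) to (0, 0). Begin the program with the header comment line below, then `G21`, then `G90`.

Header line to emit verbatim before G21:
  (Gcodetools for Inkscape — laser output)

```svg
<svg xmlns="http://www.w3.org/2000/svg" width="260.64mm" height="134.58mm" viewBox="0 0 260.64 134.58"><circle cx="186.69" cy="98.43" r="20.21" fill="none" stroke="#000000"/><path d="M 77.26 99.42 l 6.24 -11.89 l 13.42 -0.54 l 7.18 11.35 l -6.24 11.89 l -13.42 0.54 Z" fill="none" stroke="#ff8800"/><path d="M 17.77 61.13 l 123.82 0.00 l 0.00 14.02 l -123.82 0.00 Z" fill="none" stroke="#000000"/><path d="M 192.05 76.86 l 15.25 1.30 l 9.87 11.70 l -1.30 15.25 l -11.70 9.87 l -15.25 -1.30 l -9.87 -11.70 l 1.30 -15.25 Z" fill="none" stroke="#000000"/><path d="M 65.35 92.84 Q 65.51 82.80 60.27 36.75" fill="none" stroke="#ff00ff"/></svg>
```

viewBox `0 0 260.64 134.58` with mm width/height → 1 unit = 1 mm. Flip: y_m = 134.58 − y_svg.

**Shape 1** — `<circle>` circle, stroke `#000000` → score (S594, F1284). Machine vertices: (206.90,36.15) → (205.36,43.88) → (200.98,50.44) → (194.42,54.82) → (186.69,56.36) → (178.96,54.82) → (172.40,50.44) → (168.02,43.88) → (166.48,36.15) → (168.02,28.42) → (172.40,21.86) → (178.96,17.48) → (186.69,15.94) → (194.42,17.48) → (200.98,21.86) → (205.36,28.42) → (206.90,36.15). Closed: final G1 returns to the first vertex.

**Shape 2** — `<path>` regular polygon, stroke `#ff8800` → engrave (S344, F2858). Machine vertices: (77.26,35.16) → (83.50,47.05) → (96.92,47.59) → (104.10,36.24) → (97.86,24.35) → (84.44,23.81) → (77.26,35.16). Closed: final G1 returns to the first vertex.

**Shape 3** — `<path>` rectangle, stroke `#000000` → score (S594, F1284). Machine vertices: (17.77,73.45) → (141.59,73.45) → (141.59,59.43) → (17.77,59.43) → (17.77,73.45). Closed: final G1 returns to the first vertex.

**Shape 4** — `<path>` regular polygon, stroke `#000000` → score (S594, F1284). Machine vertices: (192.05,57.72) → (207.30,56.42) → (217.17,44.72) → (215.87,29.47) → (204.17,19.60) → (188.92,20.90) → (179.05,32.60) → (180.35,47.85) → (192.05,57.72). Closed: final G1 returns to the first vertex.

**Shape 5** — `<path>` quadratic bezier, stroke `#ff00ff` → cut (S833, F926). Control points (SVG): P0=(65.35,92.84), P1=(65.51,82.80), P2=(60.27,36.75); sampled at t=k/8. Machine vertices: (65.35,41.74) → (65.31,44.81) → (65.09,49.01) → (64.71,54.33) → (64.16,60.78) → (63.44,68.36) → (62.55,77.06) → (61.50,86.88) → (60.27,97.83). Open path.

(Gcodetools for Inkscape — laser output)
G21
G90
G0 X206.90 Y36.15
M3 S594
G01 X205.36 Y43.88 F1284
G01 X200.98 Y50.44
G01 X194.42 Y54.82
G01 X186.69 Y56.36
G01 X178.96 Y54.82
G01 X172.40 Y50.44
G01 X168.02 Y43.88
G01 X166.48 Y36.15
G01 X168.02 Y28.42
G01 X172.40 Y21.86
G01 X178.96 Y17.48
G01 X186.69 Y15.94
G01 X194.42 Y17.48
G01 X200.98 Y21.86
G01 X205.36 Y28.42
G01 X206.90 Y36.15
M5
G0 X77.26 Y35.16
M3 S344
G01 X83.50 Y47.05 F2858
G01 X96.92 Y47.59
G01 X104.10 Y36.24
G01 X97.86 Y24.35
G01 X84.44 Y23.81
G01 X77.26 Y35.16
M5
G0 X17.77 Y73.45
M3 S594
G01 X141.59 Y73.45 F1284
G01 X141.59 Y59.43
G01 X17.77 Y59.43
G01 X17.77 Y73.45
M5
G0 X192.05 Y57.72
M3 S594
G01 X207.30 Y56.42 F1284
G01 X217.17 Y44.72
G01 X215.87 Y29.47
G01 X204.17 Y19.60
G01 X188.92 Y20.90
G01 X179.05 Y32.60
G01 X180.35 Y47.85
G01 X192.05 Y57.72
M5
G0 X65.35 Y41.74
M3 S833
G01 X65.31 Y44.81 F926
G01 X65.09 Y49.01
G01 X64.71 Y54.33
G01 X64.16 Y60.78
G01 X63.44 Y68.36
G01 X62.55 Y77.06
G01 X61.50 Y86.88
G01 X60.27 Y97.83
M5
G0 X0.00 Y0.00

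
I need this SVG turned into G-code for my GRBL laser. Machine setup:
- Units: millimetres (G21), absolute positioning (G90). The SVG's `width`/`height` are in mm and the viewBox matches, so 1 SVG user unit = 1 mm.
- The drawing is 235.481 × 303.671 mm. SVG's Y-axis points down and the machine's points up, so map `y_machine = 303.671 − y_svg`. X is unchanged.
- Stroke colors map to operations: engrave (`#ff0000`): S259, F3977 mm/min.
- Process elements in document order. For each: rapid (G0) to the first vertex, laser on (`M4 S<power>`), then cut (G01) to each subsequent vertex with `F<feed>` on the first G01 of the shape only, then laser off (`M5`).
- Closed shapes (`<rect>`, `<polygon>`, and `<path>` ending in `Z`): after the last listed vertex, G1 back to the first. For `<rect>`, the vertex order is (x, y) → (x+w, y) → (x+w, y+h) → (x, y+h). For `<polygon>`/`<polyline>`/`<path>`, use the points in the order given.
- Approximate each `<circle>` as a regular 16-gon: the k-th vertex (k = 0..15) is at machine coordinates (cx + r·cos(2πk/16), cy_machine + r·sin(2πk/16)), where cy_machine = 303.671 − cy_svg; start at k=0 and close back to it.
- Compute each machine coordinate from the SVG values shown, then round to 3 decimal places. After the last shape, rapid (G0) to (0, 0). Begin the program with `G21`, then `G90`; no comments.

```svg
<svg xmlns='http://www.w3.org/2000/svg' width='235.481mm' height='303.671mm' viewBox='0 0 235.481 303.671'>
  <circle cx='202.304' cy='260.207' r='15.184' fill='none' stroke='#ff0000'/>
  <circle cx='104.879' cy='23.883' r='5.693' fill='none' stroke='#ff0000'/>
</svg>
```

viewBox `0 0 235.481 303.671` with mm width/height → 1 unit = 1 mm. Flip: y_m = 303.671 − y_svg.

**Shape 1** — `<circle>` circle, stroke `#ff0000` → engrave (S259, F3977). Machine vertices: (217.488,43.464) → (216.332,49.275) → (213.041,54.201) → (208.115,57.492) → (202.304,58.648) → (196.493,57.492) → (191.567,54.201) → (188.276,49.275) → (187.120,43.464) → (188.276,37.653) → (191.567,32.727) → (196.493,29.436) → (202.304,28.280) → (208.115,29.436) → (213.041,32.727) → (216.332,37.653) → (217.488,43.464). Closed: final G1 returns to the first vertex.

**Shape 2** — `<circle>` circle, stroke `#ff0000` → engrave (S259, F3977). Machine vertices: (110.572,279.788) → (110.139,281.967) → (108.905,283.814) → (107.058,285.048) → (104.879,285.481) → (102.700,285.048) → (100.853,283.814) → (99.619,281.967) → (99.186,279.788) → (99.619,277.609) → (100.853,275.762) → (102.700,274.528) → (104.879,274.095) → (107.058,274.528) → (108.905,275.762) → (110.139,277.609) → (110.572,279.788). Closed: final G1 returns to the first vertex.

G21
G90
G0 X217.488 Y43.464
M4 S259
G01 X216.332 Y49.275 F3977
G01 X213.041 Y54.201
G01 X208.115 Y57.492
G01 X202.304 Y58.648
G01 X196.493 Y57.492
G01 X191.567 Y54.201
G01 X188.276 Y49.275
G01 X187.120 Y43.464
G01 X188.276 Y37.653
G01 X191.567 Y32.727
G01 X196.493 Y29.436
G01 X202.304 Y28.280
G01 X208.115 Y29.436
G01 X213.041 Y32.727
G01 X216.332 Y37.653
G01 X217.488 Y43.464
M5
G0 X110.572 Y279.788
M4 S259
G01 X110.139 Y281.967 F3977
G01 X108.905 Y283.814
G01 X107.058 Y285.048
G01 X104.879 Y285.481
G01 X102.700 Y285.048
G01 X100.853 Y283.814
G01 X99.619 Y281.967
G01 X99.186 Y279.788
G01 X99.619 Y277.609
G01 X100.853 Y275.762
G01 X102.700 Y274.528
G01 X104.879 Y274.095
G01 X107.058 Y274.528
G01 X108.905 Y275.762
G01 X110.139 Y277.609
G01 X110.572 Y279.788
M5
G0 X0.000 Y0.000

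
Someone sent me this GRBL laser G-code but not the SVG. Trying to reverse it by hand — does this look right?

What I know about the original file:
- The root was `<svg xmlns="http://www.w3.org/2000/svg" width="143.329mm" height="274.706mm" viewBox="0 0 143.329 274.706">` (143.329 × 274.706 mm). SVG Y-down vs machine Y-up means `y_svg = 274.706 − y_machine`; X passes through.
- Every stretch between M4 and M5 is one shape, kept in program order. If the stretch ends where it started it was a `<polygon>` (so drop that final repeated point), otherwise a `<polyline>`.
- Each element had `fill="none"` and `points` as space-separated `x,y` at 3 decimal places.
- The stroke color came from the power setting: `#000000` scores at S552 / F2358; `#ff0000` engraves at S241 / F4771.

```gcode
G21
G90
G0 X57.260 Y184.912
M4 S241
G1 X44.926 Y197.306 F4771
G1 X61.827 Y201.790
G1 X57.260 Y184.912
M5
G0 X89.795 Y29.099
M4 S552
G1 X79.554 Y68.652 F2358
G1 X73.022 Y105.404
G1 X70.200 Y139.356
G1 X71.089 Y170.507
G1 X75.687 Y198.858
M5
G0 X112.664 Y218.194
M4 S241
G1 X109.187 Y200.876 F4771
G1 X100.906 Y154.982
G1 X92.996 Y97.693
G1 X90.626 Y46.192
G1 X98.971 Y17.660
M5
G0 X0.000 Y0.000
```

y_svg = 274.706 − y_m.

[1] S241→`#ff0000` (engrave); closed run; points: 57.260,89.794 44.926,77.400 61.827,72.916

[2] S552→`#000000` (score); open run; points: 89.795,245.607 79.554,206.054 73.022,169.302 70.200,135.350 71.089,104.199 75.687,75.848

[3] S241→`#ff0000` (engrave); open run; points: 112.664,56.512 109.187,73.830 100.906,119.724 92.996,177.013 90.626,228.514 98.971,257.046

<svg xmlns="http://www.w3.org/2000/svg" width="143.329mm" height="274.706mm" viewBox="0 0 143.329 274.706">
  <polygon points="57.260,89.794 44.926,77.400 61.827,72.916" fill="none" stroke="#ff0000"/>
  <polyline points="89.795,245.607 79.554,206.054 73.022,169.302 70.200,135.350 71.089,104.199 75.687,75.848" fill="none" stroke="#000000"/>
  <polyline points="112.664,56.512 109.187,73.830 100.906,119.724 92.996,177.013 90.626,228.514 98.971,257.046" fill="none" stroke="#ff0000"/>
</svg>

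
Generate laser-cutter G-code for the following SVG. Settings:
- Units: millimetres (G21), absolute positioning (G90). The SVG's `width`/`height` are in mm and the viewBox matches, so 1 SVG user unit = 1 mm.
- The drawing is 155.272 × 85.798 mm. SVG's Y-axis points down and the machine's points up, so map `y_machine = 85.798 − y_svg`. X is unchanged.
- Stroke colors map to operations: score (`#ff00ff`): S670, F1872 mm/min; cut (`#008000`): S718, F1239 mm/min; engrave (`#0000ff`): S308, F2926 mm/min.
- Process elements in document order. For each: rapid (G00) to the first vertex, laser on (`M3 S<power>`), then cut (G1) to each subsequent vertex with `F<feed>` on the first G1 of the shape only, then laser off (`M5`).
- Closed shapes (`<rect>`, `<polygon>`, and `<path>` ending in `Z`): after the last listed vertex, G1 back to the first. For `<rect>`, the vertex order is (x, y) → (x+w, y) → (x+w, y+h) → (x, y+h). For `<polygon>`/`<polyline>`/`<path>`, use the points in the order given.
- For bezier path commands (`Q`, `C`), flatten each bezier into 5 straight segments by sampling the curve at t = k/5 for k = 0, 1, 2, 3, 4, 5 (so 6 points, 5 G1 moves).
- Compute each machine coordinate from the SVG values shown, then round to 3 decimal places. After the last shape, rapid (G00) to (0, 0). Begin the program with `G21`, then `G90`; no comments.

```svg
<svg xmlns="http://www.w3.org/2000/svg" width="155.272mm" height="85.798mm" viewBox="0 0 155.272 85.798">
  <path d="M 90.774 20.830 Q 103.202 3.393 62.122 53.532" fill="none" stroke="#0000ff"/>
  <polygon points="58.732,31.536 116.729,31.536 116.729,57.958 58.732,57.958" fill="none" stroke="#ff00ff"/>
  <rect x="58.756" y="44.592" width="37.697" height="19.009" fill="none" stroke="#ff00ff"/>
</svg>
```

G21
G90
G00 X90.774 Y64.968
M3 S308
G1 X93.605 Y69.240 F2926
G1 X92.155 Y68.105
G1 X86.425 Y61.565
G1 X76.414 Y49.619
G1 X62.122 Y32.266
M5
G00 X58.732 Y54.262
M3 S670
G1 X116.729 Y54.262 F1872
G1 X116.729 Y27.840
G1 X58.732 Y27.840
G1 X58.732 Y54.262
M5
G00 X58.756 Y41.206
M3 S670
G1 X96.453 Y41.206 F1872
G1 X96.453 Y22.197
G1 X58.756 Y22.197
G1 X58.756 Y41.206
M5
G00 X0.000 Y0.000

viewBox `0 0 155.272 85.798` with mm width/height → 1 unit = 1 mm. Flip: y_m = 85.798 − y_svg.

**Shape 1** — `<path>` quadratic bezier, stroke `#0000ff` → engrave (S308, F2926). Control points (SVG): P0=(90.774,20.830), P1=(103.202,3.393), P2=(62.122,53.532); sampled at t=k/5. Machine vertices: (90.774,64.968) → (93.605,69.240) → (92.155,68.105) → (86.425,61.565) → (76.414,49.619) → (62.122,32.266). Open path.

**Shape 2** — `<polygon>` rectangle, stroke `#ff00ff` → score (S670, F1872). Machine vertices: (58.732,54.262) → (116.729,54.262) → (116.729,27.840) → (58.732,27.840) → (58.732,54.262). Closed: final G1 returns to the first vertex.

**Shape 3** — `<rect>` rectangle, stroke `#ff00ff` → score (S670, F1872). Machine vertices: (58.756,41.206) → (96.453,41.206) → (96.453,22.197) → (58.756,22.197) → (58.756,41.206). Closed: final G1 returns to the first vertex.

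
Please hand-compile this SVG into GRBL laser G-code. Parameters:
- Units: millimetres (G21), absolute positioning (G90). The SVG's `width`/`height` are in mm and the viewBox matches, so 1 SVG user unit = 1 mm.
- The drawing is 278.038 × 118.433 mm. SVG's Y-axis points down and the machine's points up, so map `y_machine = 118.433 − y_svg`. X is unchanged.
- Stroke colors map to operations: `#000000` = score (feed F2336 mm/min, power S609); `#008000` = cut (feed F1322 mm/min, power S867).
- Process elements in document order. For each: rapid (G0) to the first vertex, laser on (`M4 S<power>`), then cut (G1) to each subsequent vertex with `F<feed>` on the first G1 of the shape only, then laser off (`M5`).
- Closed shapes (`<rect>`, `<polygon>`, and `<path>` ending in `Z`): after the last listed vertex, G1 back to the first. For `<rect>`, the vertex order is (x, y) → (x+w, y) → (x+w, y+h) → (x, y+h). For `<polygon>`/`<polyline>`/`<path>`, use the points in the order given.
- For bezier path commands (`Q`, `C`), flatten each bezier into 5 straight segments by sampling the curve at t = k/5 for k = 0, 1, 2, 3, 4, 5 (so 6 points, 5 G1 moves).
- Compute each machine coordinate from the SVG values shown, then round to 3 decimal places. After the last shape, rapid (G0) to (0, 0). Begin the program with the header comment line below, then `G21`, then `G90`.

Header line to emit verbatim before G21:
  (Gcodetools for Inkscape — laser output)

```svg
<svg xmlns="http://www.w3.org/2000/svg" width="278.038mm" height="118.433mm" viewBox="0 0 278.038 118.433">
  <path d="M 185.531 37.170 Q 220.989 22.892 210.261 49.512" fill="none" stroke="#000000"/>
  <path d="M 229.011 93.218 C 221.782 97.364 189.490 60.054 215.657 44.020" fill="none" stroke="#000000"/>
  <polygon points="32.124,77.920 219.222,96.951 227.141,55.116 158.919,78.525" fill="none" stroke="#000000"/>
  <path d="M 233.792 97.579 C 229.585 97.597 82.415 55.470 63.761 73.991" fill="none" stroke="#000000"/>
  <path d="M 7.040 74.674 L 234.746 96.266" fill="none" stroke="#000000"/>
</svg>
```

1 u = 1 mm; y_m = 118.433 − y.

[1] `<path>` quadratic bezier, #000000→score S609 F2336: (185.531,81.263) → (197.867,85.338) → (206.508,86.142) → (211.454,83.673) → (212.705,77.933) → (210.261,68.921)

[2] `<path>` cubic bezier, #000000→score S609 F2336: (229.011,25.215) → (222.334,27.200) → (213.651,36.124) → (206.972,48.975) → (206.304,62.741) → (215.657,74.413)

[3] `<polygon>` closed polygon, #000000→score S609 F2336: (32.124,40.513) → (219.222,21.482) → (227.141,63.317) → (158.919,39.908) → (32.124,40.513) (closed)

[4] `<path>` cubic bezier, #000000→score S609 F2336: (233.792,20.854) → (216.284,25.078) → (177.496,34.483) → (130.459,44.135) → (88.203,49.099) → (63.761,44.442)

[5] `<path>` line segment, #000000→score S609 F2336: (7.040,43.759) → (234.746,22.167)

(Gcodetools for Inkscape — laser output)
G21
G90
G0 X185.531 Y81.263
M4 S609
G1 X197.867 Y85.338 F2336
G1 X206.508 Y86.142
G1 X211.454 Y83.673
G1 X212.705 Y77.933
G1 X210.261 Y68.921
M5
G0 X229.011 Y25.215
M4 S609
G1 X222.334 Y27.200 F2336
G1 X213.651 Y36.124
G1 X206.972 Y48.975
G1 X206.304 Y62.741
G1 X215.657 Y74.413
M5
G0 X32.124 Y40.513
M4 S609
G1 X219.222 Y21.482 F2336
G1 X227.141 Y63.317
G1 X158.919 Y39.908
G1 X32.124 Y40.513
M5
G0 X233.792 Y20.854
M4 S609
G1 X216.284 Y25.078 F2336
G1 X177.496 Y34.483
G1 X130.459 Y44.135
G1 X88.203 Y49.099
G1 X63.761 Y44.442
M5
G0 X7.040 Y43.759
M4 S609
G1 X234.746 Y22.167 F2336
M5
G0 X0.000 Y0.000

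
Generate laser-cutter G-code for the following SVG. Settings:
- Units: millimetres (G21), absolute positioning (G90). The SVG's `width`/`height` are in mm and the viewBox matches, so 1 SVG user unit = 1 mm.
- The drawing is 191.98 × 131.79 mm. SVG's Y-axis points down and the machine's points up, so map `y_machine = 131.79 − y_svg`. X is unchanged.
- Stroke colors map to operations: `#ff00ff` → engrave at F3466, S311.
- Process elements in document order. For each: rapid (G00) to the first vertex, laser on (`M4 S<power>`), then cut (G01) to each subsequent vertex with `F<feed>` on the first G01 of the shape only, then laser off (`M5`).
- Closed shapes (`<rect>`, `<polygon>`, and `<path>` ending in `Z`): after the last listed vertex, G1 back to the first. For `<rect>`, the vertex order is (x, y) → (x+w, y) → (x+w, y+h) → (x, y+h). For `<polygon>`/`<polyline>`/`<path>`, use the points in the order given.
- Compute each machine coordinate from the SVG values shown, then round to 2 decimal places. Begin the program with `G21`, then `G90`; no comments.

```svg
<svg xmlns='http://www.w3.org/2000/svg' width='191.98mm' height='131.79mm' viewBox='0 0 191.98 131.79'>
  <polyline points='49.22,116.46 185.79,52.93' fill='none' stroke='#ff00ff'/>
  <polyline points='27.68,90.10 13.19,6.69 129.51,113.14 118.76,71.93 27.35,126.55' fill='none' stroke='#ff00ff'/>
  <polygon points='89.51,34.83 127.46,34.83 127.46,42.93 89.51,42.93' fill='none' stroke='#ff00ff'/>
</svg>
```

G21
G90
G00 X49.22 Y15.33
M4 S311
G01 X185.79 Y78.86 F3466
M5
G00 X27.68 Y41.69
M4 S311
G01 X13.19 Y125.10 F3466
G01 X129.51 Y18.65
G01 X118.76 Y59.86
G01 X27.35 Y5.24
M5
G00 X89.51 Y96.96
M4 S311
G01 X127.46 Y96.96 F3466
G01 X127.46 Y88.86
G01 X89.51 Y88.86
G01 X89.51 Y96.96
M5

1 u = 1 mm; y_m = 131.79 − y.

[1] `<polyline>` line segment, #ff00ff→engrave S311 F3466: (49.22,15.33) → (185.79,78.86)

[2] `<polyline>` open polyline, #ff00ff→engrave S311 F3466: (27.68,41.69) → (13.19,125.10) → (129.51,18.65) → (118.76,59.86) → (27.35,5.24)

[3] `<polygon>` rectangle, #ff00ff→engrave S311 F3466: (89.51,96.96) → (127.46,96.96) → (127.46,88.86) → (89.51,88.86) → (89.51,96.96) (closed)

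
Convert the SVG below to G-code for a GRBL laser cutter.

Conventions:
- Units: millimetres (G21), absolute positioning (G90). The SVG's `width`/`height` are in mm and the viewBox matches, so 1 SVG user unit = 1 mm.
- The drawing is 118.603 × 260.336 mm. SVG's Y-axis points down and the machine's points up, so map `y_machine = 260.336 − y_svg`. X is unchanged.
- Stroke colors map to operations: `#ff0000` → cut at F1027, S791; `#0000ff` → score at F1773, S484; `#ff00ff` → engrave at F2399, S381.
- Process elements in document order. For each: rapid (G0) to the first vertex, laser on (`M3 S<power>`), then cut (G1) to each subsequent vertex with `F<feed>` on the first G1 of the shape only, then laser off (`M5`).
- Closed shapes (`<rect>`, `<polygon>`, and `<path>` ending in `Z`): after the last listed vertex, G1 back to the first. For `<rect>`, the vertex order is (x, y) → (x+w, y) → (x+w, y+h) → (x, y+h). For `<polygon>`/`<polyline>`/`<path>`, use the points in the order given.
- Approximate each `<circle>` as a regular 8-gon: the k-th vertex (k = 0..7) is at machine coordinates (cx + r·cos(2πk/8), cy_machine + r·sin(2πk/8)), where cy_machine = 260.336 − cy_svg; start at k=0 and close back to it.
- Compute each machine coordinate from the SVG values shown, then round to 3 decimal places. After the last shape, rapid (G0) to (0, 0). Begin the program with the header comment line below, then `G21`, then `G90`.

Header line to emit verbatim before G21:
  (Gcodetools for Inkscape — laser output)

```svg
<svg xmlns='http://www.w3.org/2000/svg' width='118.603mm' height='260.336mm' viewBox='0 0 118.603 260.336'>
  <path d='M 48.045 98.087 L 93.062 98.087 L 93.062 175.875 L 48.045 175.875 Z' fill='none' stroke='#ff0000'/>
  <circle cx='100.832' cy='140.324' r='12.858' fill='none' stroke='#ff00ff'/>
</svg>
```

(Gcodetools for Inkscape — laser output)
G21
G90
G0 X48.045 Y162.249
M3 S791
G1 X93.062 Y162.249 F1027
G1 X93.062 Y84.461
G1 X48.045 Y84.461
G1 X48.045 Y162.249
M5
G0 X113.690 Y120.012
M3 S381
G1 X109.924 Y129.104 F2399
G1 X100.832 Y132.870
G1 X91.740 Y129.104
G1 X87.974 Y120.012
G1 X91.740 Y110.920
G1 X100.832 Y107.154
G1 X109.924 Y110.920
G1 X113.690 Y120.012
M5
G0 X0.000 Y0.000

1 u = 1 mm; y_m = 260.336 − y.

[1] `<path>` rectangle, #ff0000→cut S791 F1027: (48.045,162.249) → (93.062,162.249) → (93.062,84.461) → (48.045,84.461) → (48.045,162.249) (closed)

[2] `<circle>` circle, #ff00ff→engrave S381 F2399: (113.690,120.012) → (109.924,129.104) → (100.832,132.870) → (91.740,129.104) → (87.974,120.012) → (91.740,110.920) → (100.832,107.154) → (109.924,110.920) → (113.690,120.012) (closed)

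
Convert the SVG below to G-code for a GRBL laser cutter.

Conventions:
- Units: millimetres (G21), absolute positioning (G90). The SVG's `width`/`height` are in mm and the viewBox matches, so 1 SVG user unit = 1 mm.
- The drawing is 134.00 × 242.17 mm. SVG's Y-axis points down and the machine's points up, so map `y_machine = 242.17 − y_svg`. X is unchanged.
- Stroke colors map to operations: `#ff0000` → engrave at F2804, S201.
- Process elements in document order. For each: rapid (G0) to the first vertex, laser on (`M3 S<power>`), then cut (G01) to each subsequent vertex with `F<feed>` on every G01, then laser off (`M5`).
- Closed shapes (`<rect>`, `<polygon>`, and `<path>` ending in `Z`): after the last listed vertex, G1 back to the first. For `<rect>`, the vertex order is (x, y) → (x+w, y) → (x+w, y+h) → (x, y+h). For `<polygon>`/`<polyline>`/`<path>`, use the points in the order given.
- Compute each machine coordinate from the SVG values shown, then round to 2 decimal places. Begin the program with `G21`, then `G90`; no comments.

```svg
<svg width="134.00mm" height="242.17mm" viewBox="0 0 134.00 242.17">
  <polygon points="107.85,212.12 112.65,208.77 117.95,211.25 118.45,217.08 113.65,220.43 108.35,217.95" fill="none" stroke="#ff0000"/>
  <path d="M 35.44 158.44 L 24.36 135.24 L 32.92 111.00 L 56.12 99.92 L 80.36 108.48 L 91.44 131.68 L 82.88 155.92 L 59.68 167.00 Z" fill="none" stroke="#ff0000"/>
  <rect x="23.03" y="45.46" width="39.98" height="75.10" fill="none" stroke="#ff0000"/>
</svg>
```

G21
G90
G0 X107.85 Y30.05
M3 S201
G01 X112.65 Y33.40 F2804
G01 X117.95 Y30.92 F2804
G01 X118.45 Y25.09 F2804
G01 X113.65 Y21.74 F2804
G01 X108.35 Y24.22 F2804
G01 X107.85 Y30.05 F2804
M5
G0 X35.44 Y83.73
M3 S201
G01 X24.36 Y106.93 F2804
G01 X32.92 Y131.17 F2804
G01 X56.12 Y142.25 F2804
G01 X80.36 Y133.69 F2804
G01 X91.44 Y110.49 F2804
G01 X82.88 Y86.25 F2804
G01 X59.68 Y75.17 F2804
G01 X35.44 Y83.73 F2804
M5
G0 X23.03 Y196.71
M3 S201
G01 X63.01 Y196.71 F2804
G01 X63.01 Y121.61 F2804
G01 X23.03 Y121.61 F2804
G01 X23.03 Y196.71 F2804
M5

1 u = 1 mm; y_m = 242.17 − y.

[1] `<polygon>` regular polygon, #ff0000→engrave S201 F2804: (107.85,30.05) → (112.65,33.40) → (117.95,30.92) → (118.45,25.09) → (113.65,21.74) → (108.35,24.22) → (107.85,30.05) (closed)

[2] `<path>` regular polygon, #ff0000→engrave S201 F2804: (35.44,83.73) → (24.36,106.93) → (32.92,131.17) → (56.12,142.25) → (80.36,133.69) → (91.44,110.49) → (82.88,86.25) → (59.68,75.17) → (35.44,83.73) (closed)

[3] `<rect>` rectangle, #ff0000→engrave S201 F2804: (23.03,196.71) → (63.01,196.71) → (63.01,121.61) → (23.03,121.61) → (23.03,196.71) (closed)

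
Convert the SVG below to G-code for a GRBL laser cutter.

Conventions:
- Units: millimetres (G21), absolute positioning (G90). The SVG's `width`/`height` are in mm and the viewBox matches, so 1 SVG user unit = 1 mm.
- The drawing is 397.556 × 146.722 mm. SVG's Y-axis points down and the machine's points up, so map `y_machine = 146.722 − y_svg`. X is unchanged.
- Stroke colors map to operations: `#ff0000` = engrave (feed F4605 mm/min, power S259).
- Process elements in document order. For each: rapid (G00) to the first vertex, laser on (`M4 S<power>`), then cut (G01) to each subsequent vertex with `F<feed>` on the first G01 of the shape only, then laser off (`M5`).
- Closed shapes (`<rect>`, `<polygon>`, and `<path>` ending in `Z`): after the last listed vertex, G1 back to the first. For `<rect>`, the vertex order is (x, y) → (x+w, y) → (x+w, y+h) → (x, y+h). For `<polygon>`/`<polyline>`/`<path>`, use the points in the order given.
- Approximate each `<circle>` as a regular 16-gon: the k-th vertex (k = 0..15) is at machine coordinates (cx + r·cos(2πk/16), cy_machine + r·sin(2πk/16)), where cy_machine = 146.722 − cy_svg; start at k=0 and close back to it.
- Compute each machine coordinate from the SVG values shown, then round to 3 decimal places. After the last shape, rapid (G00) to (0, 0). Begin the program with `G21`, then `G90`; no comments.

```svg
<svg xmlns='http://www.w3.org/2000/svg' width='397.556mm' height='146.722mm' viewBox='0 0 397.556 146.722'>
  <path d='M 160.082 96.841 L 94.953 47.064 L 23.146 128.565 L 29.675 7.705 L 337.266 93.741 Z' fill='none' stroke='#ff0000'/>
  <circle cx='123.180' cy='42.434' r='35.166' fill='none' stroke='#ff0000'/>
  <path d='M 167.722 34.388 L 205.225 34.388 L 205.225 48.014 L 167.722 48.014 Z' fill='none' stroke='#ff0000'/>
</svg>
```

G21
G90
G00 X160.082 Y49.881
M4 S259
G01 X94.953 Y99.658 F4605
G01 X23.146 Y18.157
G01 X29.675 Y139.017
G01 X337.266 Y52.981
G01 X160.082 Y49.881
M5
G00 X158.346 Y104.288
M4 S259
G01 X155.669 Y117.745 F4605
G01 X148.046 Y129.154
G01 X136.637 Y136.777
G01 X123.180 Y139.454
G01 X109.723 Y136.777
G01 X98.314 Y129.154
G01 X90.691 Y117.745
G01 X88.014 Y104.288
G01 X90.691 Y90.831
G01 X98.314 Y79.422
G01 X109.723 Y71.799
G01 X123.180 Y69.122
G01 X136.637 Y71.799
G01 X148.046 Y79.422
G01 X155.669 Y90.831
G01 X158.346 Y104.288
M5
G00 X167.722 Y112.334
M4 S259
G01 X205.225 Y112.334 F4605
G01 X205.225 Y98.708
G01 X167.722 Y98.708
G01 X167.722 Y112.334
M5
G00 X0.000 Y0.000

1 u = 1 mm; y_m = 146.722 − y.

[1] `<path>` closed polygon, #ff0000→engrave S259 F4605: (160.082,49.881) → (94.953,99.658) → (23.146,18.157) → (29.675,139.017) → (337.266,52.981) → (160.082,49.881) (closed)

[2] `<circle>` circle, #ff0000→engrave S259 F4605: (158.346,104.288) → (155.669,117.745) → (148.046,129.154) → (136.637,136.777) → (123.180,139.454) → (109.723,136.777) → (98.314,129.154) → (90.691,117.745) → (88.014,104.288) → (90.691,90.831) → (98.314,79.422) → (109.723,71.799) → (123.180,69.122) → (136.637,71.799) → (148.046,79.422) → (155.669,90.831) → (158.346,104.288) (closed)

[3] `<path>` rectangle, #ff0000→engrave S259 F4605: (167.722,112.334) → (205.225,112.334) → (205.225,98.708) → (167.722,98.708) → (167.722,112.334) (closed)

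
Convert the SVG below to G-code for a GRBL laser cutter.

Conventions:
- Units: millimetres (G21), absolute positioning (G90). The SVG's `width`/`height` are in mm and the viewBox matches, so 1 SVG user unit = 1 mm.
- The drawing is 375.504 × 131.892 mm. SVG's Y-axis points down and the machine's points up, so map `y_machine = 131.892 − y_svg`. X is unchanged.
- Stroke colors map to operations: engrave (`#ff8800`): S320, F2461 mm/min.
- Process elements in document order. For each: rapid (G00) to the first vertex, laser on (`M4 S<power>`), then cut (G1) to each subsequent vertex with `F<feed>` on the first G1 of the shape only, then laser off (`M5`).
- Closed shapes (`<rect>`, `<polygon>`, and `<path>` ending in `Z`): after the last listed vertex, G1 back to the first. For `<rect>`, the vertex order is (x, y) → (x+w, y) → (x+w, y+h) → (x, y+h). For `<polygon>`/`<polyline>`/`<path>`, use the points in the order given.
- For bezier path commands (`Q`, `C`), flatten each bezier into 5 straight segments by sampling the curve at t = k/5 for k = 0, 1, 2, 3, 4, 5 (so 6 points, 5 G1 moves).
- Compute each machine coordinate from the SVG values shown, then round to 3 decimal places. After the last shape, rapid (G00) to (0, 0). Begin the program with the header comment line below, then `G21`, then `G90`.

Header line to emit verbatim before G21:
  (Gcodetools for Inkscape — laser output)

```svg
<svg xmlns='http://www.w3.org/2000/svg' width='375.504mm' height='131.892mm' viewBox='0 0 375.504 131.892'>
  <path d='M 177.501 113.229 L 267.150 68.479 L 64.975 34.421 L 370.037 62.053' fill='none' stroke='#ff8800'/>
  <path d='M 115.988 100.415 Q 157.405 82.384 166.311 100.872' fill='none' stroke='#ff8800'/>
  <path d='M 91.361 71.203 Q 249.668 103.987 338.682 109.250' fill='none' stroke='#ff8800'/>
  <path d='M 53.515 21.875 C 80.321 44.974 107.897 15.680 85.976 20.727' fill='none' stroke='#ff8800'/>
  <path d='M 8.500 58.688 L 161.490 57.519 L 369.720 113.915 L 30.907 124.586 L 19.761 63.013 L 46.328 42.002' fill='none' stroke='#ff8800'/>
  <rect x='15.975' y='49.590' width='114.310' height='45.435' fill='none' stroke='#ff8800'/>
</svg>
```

Since the viewBox matches the mm dimensions, user units are millimetres directly. The only transform is the Y-flip y_m = 131.892 − y_svg.

Shape 1 is a open polyline drawn with `<path>`. Its stroke #ff8800 means engrave at S320, F2461. After flipping Y the toolpath is (177.501,18.663) → (267.150,63.413) → (64.975,97.471) → (370.037,69.839).

Shape 2 is a quadratic bezier drawn with `<path>`. Its stroke #ff8800 means engrave at S320, F2461. After flipping Y the toolpath is (115.988,31.477) → (131.254,37.229) → (143.920,40.059) → (153.984,39.967) → (161.448,36.954) → (166.311,31.020).

Shape 3 is a quadratic bezier drawn with `<path>`. Its stroke #ff8800 means engrave at S320, F2461. After flipping Y the toolpath is (91.361,60.689) → (151.912,48.676) → (206.920,38.865) → (256.384,31.256) → (300.305,25.848) → (338.682,22.642).

Shape 4 is a cubic bezier drawn with `<path>`. Its stroke #ff8800 means engrave at S320, F2461. After flipping Y the toolpath is (53.515,110.017) → (69.289,101.751) → (82.835,101.896) → (91.740,106.289) → (93.591,110.766) → (85.976,111.165).

Shape 5 is a open polyline drawn with `<path>`. Its stroke #ff8800 means engrave at S320, F2461. After flipping Y the toolpath is (8.500,73.204) → (161.490,74.373) → (369.720,17.977) → (30.907,7.306) → (19.761,68.879) → (46.328,89.890).

Shape 6 is a rectangle drawn with `<rect>`. Its stroke #ff8800 means engrave at S320, F2461. After flipping Y the toolpath is (15.975,82.302) → (130.285,82.302) → (130.285,36.867) → (15.975,36.867) → (15.975,82.302), returning to the start.

(Gcodetools for Inkscape — laser output)
G21
G90
G00 X177.501 Y18.663
M4 S320
G1 X267.150 Y63.413 F2461
G1 X64.975 Y97.471
G1 X370.037 Y69.839
M5
G00 X115.988 Y31.477
M4 S320
G1 X131.254 Y37.229 F2461
G1 X143.920 Y40.059
G1 X153.984 Y39.967
G1 X161.448 Y36.954
G1 X166.311 Y31.020
M5
G00 X91.361 Y60.689
M4 S320
G1 X151.912 Y48.676 F2461
G1 X206.920 Y38.865
G1 X256.384 Y31.256
G1 X300.305 Y25.848
G1 X338.682 Y22.642
M5
G00 X53.515 Y110.017
M4 S320
G1 X69.289 Y101.751 F2461
G1 X82.835 Y101.896
G1 X91.740 Y106.289
G1 X93.591 Y110.766
G1 X85.976 Y111.165
M5
G00 X8.500 Y73.204
M4 S320
G1 X161.490 Y74.373 F2461
G1 X369.720 Y17.977
G1 X30.907 Y7.306
G1 X19.761 Y68.879
G1 X46.328 Y89.890
M5
G00 X15.975 Y82.302
M4 S320
G1 X130.285 Y82.302 F2461
G1 X130.285 Y36.867
G1 X15.975 Y36.867
G1 X15.975 Y82.302
M5
G00 X0.000 Y0.000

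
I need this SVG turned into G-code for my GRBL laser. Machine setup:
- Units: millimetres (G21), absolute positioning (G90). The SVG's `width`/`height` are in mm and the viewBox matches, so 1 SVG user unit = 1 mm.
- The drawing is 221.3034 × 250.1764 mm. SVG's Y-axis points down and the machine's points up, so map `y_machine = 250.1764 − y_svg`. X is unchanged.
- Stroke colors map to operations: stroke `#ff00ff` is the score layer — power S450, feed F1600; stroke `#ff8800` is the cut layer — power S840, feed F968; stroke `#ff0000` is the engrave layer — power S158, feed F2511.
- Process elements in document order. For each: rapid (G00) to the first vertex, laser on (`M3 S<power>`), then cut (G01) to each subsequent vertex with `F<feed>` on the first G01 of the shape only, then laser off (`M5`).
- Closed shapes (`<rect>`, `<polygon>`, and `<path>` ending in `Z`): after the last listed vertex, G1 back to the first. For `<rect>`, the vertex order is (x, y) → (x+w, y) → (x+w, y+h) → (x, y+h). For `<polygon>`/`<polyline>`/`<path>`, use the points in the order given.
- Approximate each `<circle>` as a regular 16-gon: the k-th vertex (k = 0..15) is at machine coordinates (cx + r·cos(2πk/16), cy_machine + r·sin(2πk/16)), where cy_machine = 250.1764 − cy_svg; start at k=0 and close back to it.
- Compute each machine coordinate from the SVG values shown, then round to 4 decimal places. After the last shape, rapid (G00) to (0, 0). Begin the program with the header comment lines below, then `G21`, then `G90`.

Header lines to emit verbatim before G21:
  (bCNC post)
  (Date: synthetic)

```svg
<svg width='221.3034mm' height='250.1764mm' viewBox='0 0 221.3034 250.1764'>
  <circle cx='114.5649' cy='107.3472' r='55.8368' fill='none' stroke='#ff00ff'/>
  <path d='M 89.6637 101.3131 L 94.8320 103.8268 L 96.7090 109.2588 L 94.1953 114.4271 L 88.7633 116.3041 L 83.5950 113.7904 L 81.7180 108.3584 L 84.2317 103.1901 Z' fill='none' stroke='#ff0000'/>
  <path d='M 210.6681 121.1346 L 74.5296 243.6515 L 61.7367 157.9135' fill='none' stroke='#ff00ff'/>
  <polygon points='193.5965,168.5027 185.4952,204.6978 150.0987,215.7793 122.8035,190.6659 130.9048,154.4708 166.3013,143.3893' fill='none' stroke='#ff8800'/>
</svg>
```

(bCNC post)
(Date: synthetic)
G21
G90
G00 X170.4017 Y142.8292
M3 S450
G01 X166.1514 Y164.1970 F1600
G01 X154.0475 Y182.3118
G01 X135.9327 Y194.4157
G01 X114.5649 Y198.6660
G01 X93.1971 Y194.4157
G01 X75.0823 Y182.3118
G01 X62.9784 Y164.1970
G01 X58.7281 Y142.8292
G01 X62.9784 Y121.4614
G01 X75.0823 Y103.3466
G01 X93.1971 Y91.2427
G01 X114.5649 Y86.9924
G01 X135.9327 Y91.2427
G01 X154.0475 Y103.3466
G01 X166.1514 Y121.4614
G01 X170.4017 Y142.8292
M5
G00 X89.6637 Y148.8633
M3 S158
G01 X94.8320 Y146.3496 F2511
G01 X96.7090 Y140.9176
G01 X94.1953 Y135.7493
G01 X88.7633 Y133.8723
G01 X83.5950 Y136.3860
G01 X81.7180 Y141.8180
G01 X84.2317 Y146.9863
G01 X89.6637 Y148.8633
M5
G00 X210.6681 Y129.0418
M3 S450
G01 X74.5296 Y6.5249 F1600
G01 X61.7367 Y92.2629
M5
G00 X193.5965 Y81.6737
M3 S840
G01 X185.4952 Y45.4786 F968
G01 X150.0987 Y34.3971
G01 X122.8035 Y59.5105
G01 X130.9048 Y95.7056
G01 X166.3013 Y106.7871
G01 X193.5965 Y81.6737
M5
G00 X0.0000 Y0.0000

Since the viewBox matches the mm dimensions, user units are millimetres directly. The only transform is the Y-flip y_m = 250.1764 − y_svg.

Shape 1 is a circle drawn with `<circle>`. Its stroke #ff00ff means score at S450, F1600. After flipping Y the toolpath is (170.4017,142.8292) → (166.1514,164.1970) → (154.0475,182.3118) → (135.9327,194.4157) → (114.5649,198.6660) → (93.1971,194.4157) → (75.0823,182.3118) → (62.9784,164.1970) → (58.7281,142.8292) → (62.9784,121.4614) → (75.0823,103.3466) → (93.1971,91.2427) → (114.5649,86.9924) → (135.9327,91.2427) → (154.0475,103.3466) → (166.1514,121.4614) → (170.4017,142.8292), returning to the start.

Shape 2 is a regular polygon drawn with `<path>`. Its stroke #ff0000 means engrave at S158, F2511. After flipping Y the toolpath is (89.6637,148.8633) → (94.8320,146.3496) → (96.7090,140.9176) → (94.1953,135.7493) → (88.7633,133.8723) → (83.5950,136.3860) → (81.7180,141.8180) → (84.2317,146.9863) → (89.6637,148.8633), returning to the start.

Shape 3 is a open polyline drawn with `<path>`. Its stroke #ff00ff means score at S450, F1600. After flipping Y the toolpath is (210.6681,129.0418) → (74.5296,6.5249) → (61.7367,92.2629).

Shape 4 is a regular polygon drawn with `<polygon>`. Its stroke #ff8800 means cut at S840, F968. After flipping Y the toolpath is (193.5965,81.6737) → (185.4952,45.4786) → (150.0987,34.3971) → (122.8035,59.5105) → (130.9048,95.7056) → (166.3013,106.7871) → (193.5965,81.6737), returning to the start.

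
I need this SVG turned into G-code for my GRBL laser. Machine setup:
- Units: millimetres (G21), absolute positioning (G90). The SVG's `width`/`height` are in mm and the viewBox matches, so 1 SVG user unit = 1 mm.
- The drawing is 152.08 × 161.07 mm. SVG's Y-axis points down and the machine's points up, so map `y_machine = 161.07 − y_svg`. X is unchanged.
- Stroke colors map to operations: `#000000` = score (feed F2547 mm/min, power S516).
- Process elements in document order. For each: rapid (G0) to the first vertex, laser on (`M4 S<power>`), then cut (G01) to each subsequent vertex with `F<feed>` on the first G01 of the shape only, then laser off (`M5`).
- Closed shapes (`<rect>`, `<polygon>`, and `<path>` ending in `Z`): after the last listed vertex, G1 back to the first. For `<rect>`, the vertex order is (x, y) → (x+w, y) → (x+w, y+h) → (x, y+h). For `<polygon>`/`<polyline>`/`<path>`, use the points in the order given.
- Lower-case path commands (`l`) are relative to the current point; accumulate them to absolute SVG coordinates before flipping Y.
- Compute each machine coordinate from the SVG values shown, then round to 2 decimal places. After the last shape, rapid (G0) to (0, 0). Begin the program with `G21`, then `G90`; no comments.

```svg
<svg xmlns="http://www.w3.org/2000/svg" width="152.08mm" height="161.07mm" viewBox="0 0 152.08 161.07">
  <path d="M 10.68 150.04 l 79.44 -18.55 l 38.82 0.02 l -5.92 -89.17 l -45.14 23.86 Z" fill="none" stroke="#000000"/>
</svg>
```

G21
G90
G0 X10.68 Y11.03
M4 S516
G01 X90.12 Y29.58 F2547
G01 X128.94 Y29.56
G01 X123.02 Y118.73
G01 X77.88 Y94.87
G01 X10.68 Y11.03
M5
G0 X0.00 Y0.00

Since the viewBox matches the mm dimensions, user units are millimetres directly. The only transform is the Y-flip y_m = 161.07 − y_svg.

Shape 1 is a closed polygon drawn with `<path>`. Its stroke #000000 means score at S516, F2547. After flipping Y the toolpath is (10.68,11.03) → (90.12,29.58) → (128.94,29.56) → (123.02,118.73) → (77.88,94.87) → (10.68,11.03), returning to the start.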